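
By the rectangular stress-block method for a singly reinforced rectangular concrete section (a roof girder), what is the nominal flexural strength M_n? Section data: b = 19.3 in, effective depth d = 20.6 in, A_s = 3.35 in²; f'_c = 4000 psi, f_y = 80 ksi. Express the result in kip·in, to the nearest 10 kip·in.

M_n ≈ 4970 kip·in

T = A_s f_y = 3.35 × 80 = 268 kips.
a = T/(0.85 f'_c b) = 268/(0.85 × 4 × 19.3) = 4.084 in.
M_n = T(d − a/2) = 268 × (20.6 − 2.042) = 4973.5 kip·in.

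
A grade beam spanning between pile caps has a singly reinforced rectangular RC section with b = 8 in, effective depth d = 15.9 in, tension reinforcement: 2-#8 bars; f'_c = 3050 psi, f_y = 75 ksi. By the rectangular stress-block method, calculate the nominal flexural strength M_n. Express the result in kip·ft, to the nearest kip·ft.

M_n ≈ 129 kip·ft

A_s = 2 × 0.79 = 1.58 in².
T = A_s f_y = 1.58 × 75 = 118.5 kips.
a = T/(0.85 f'_c b) = 118.5/(0.85 × 3.05 × 8) = 5.714 in.
M_n = T(d − a/2) = 118.5 × (15.9 − 2.857) = 1545.6 kip·in = 1545.6/12 = 128.80 kip·ft.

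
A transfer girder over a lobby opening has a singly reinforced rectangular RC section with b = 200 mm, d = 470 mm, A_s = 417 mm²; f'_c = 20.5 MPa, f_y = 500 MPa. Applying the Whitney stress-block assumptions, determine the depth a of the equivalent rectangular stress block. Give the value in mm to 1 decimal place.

T = A_s f_y = 417 × 500 = 208500 N = 208.5 kN.
Setting C = 0.85 f'_c a b equal to T: a = 208500/(0.85 × 20.5 × 200) = 59.8 mm.

a ≈ 59.8 mm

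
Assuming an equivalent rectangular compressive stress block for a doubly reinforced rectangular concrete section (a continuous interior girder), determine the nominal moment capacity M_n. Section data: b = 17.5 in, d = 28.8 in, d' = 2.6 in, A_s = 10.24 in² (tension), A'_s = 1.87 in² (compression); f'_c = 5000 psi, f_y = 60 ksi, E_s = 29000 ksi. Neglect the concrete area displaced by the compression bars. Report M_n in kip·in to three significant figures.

Assume both steels yield.
a = (A_s − A'_s) f_y/(0.85 f'_c b) = (10.24 − 1.87) × 60/(0.85 × 5 × 17.5) = 6.752 in.
c = a/β₁ = 6.752/0.8 = 8.440 in; ε'_s = 0.003(c − d')/c = 0.0021 ≥ ε_y = 0.0021, so the compression steel yields.
M_n = (A_s − A'_s) f_y (d − a/2) + A'_s f_y (d − d') = 502.2 × (28.8 − 3.376) + 112.2 × (28.8 − 2.6) = 12767.9 + 2939.6 = 15707.5 kip·in.

M_n ≈ 15700 kip·in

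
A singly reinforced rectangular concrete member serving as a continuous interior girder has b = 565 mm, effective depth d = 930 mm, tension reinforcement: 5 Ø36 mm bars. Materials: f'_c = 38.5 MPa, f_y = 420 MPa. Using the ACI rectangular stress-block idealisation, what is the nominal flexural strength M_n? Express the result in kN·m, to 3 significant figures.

M_n ≈ 1860 kN·m

A_s = 5 × 1018 = 5090 mm².
T = A_s f_y = 5090 × 420 = 2137800 N = 2137.8 kN.
From C = T: a = T/(0.85 f'_c b) = 2137800/(0.85 × 38.5 × 565) = 115.62 mm.
M_n = T(d − a/2) = 2137.8 kN × (930 − 57.81) mm = 1864.57 kN·m.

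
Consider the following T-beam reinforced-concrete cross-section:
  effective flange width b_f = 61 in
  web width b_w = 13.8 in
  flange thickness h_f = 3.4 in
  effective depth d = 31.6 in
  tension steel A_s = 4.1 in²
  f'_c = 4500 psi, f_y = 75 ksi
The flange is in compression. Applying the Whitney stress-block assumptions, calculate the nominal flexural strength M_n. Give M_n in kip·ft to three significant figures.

Tension: T = A_s f_y = 4.1 × 75 = 307.5 kips.
Try a within the flange: a = T/(0.85 f'_c b_f) = 307.5/(0.85 × 4.5 × 61) = 1.318 in.
Since a = 1.318 ≤ h_f = 3.4 in, the stress block lies entirely in the flange; analyse as a rectangular beam of width b_f.
M_n = T(d − a/2) = 307.5 × (31.6 − 0.659) = 9514.4 kip·in.
M_n = 9514.4/12 = 792.87 kip·ft.

M_n ≈ 793 kip·ft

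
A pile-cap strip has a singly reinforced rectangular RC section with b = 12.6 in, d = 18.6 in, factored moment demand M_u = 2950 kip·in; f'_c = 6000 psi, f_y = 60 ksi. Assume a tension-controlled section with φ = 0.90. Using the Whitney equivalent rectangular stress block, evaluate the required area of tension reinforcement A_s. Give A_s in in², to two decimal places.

M_n = M_u/φ = 2950/0.90 = 3277.78 kip·in.
From M_n = 0.85 f'_c a b (d − a/2):
a = d − √(d² − 2M_n/(0.85 f'_c b)) = 18.6 − √(18.6² − 2 × 3277.78/(0.85 × 6 × 12.6)) = 2.981 in.
A_s = 0.85 f'_c a b / f_y = 0.85 × 6 × 2.981 × 12.6 / 60 = 3.193 in².

A_s ≈ 3.19 in²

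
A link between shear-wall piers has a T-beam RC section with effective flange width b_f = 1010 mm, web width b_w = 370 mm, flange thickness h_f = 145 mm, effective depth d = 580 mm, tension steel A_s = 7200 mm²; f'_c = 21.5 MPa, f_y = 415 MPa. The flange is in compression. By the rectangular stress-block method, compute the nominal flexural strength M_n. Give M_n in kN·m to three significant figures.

Tension: T = A_s f_y = 7200 × 415 = 2988000 N.
Try a within the flange: a = T/(0.85 f'_c b_f) = 2988000/(0.85 × 21.5 × 1010) = 161.88 mm.
a = 161.88 > h_f = 145 mm: the block extends into the web. Split into flange-overhang and web parts.
C_f = 0.85 f'_c (b_f − b_w) h_f = 0.85 × 21.5 × (1010 − 370) × 145 = 1695920 N.
Remaining web compression depth: a_w = (T − C_f)/(0.85 f'_c b_w) = (2988000 − 1695920)/(0.85 × 21.5 × 370) = 191.09 mm.
M_n = C_f(d − h_f/2) + (T − C_f)(d − a_w/2) = 1695920 × (580 − 72.5) + 1292080 × (580 − 95.545) = 860.68 + 625.95 = 1486.63 × 10⁶ N·mm.
M_n = 1486.63 kN·m.

M_n ≈ 1490 kN·m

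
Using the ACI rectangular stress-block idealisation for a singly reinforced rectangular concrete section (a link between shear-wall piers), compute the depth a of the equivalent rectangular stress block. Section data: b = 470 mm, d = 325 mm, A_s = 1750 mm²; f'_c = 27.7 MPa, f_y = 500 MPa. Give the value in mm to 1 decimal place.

T = A_s f_y = 1750 × 500 = 875000 N = 875 kN.
Setting C = 0.85 f'_c a b equal to T: a = 875000/(0.85 × 27.7 × 470) = 79.1 mm.

a ≈ 79.1 mm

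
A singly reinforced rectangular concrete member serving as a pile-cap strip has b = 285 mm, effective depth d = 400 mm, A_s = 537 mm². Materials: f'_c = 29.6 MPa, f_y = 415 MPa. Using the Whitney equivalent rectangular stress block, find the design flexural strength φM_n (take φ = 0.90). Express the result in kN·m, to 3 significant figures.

φM_n ≈ 77.1 kN·m

T = A_s f_y = 537 × 415 = 222855 N = 222.855 kN.
From C = T: a = T/(0.85 f'_c b) = 222855/(0.85 × 29.6 × 285) = 31.08 mm.
M_n = T(d − a/2) = 222.855 kN × (400 − 15.54) mm = 85.68 kN·m.
φM_n = 0.90 × 85.68 = 77.11 kN·m.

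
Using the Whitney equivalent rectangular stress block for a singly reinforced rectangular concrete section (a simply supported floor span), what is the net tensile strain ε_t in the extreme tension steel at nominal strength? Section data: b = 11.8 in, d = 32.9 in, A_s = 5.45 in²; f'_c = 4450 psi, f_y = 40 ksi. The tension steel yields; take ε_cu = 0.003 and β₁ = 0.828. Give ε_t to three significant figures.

ε_t ≈ 0.0137

a = A_s f_y/(0.85 f'_c b) = 4.884 in.
β₁ = 0.828, so c = a/β₁ = 4.884/0.828 = 5.899 in.
From the linear strain diagram with ε_cu = 0.003: ε_t = 0.003 (d − c)/c = 0.003 × (32.9 − 5.899)/5.899 = 0.0137.
Since ε_t ≥ 0.005, the section is tension-controlled.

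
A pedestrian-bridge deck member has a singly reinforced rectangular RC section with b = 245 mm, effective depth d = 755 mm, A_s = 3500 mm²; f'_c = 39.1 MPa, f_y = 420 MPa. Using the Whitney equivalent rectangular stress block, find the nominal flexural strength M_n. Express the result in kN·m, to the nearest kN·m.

M_n ≈ 977 kN·m

T = A_s f_y = 3500 × 420 = 1470000 N = 1470 kN.
From C = T: a = T/(0.85 f'_c b) = 1470000/(0.85 × 39.1 × 245) = 180.53 mm.
M_n = T(d − a/2) = 1470 kN × (755 − 90.265) mm = 977.16 kN·m.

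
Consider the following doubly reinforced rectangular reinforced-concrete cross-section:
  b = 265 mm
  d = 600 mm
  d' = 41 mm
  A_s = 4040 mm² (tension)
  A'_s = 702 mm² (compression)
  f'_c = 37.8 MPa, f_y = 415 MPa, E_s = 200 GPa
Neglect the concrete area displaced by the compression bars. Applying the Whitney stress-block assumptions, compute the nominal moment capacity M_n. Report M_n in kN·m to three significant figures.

Assume both tension and compression steel yield.
Net tension couple steel: A_s − A'_s = 3338 mm².
a = (A_s − A'_s) f_y / (0.85 f'_c b) = 1385270/(0.85 × 37.8 × 265) = 162.70 mm.
c = a/β₁ = 162.70/0.78 = 208.59 mm; ε'_s = 0.003(c − d')/c = 0.0024 ≥ f_y/E_s = 0.0021, so compression steel does yield.
M_n = (A_s − A'_s) f_y (d − a/2) + A'_s f_y (d − d') = [1385270 × (600 − 81.35) + 291330 × (600 − 41)] × 10⁻⁶ = 718.47 + 162.85 = 881.32 kN·m.

M_n ≈ 881 kN·m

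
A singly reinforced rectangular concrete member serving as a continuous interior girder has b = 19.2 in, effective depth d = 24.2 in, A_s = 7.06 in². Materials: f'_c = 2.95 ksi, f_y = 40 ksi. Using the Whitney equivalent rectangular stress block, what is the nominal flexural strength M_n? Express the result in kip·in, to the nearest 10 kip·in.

M_n ≈ 6010 kip·in

T = A_s f_y = 7.06 × 40 = 282.4 kips.
a = T/(0.85 f'_c b) = 282.4/(0.85 × 2.95 × 19.2) = 5.866 in.
M_n = T(d − a/2) = 282.4 × (24.2 − 2.933) = 6005.8 kip·in.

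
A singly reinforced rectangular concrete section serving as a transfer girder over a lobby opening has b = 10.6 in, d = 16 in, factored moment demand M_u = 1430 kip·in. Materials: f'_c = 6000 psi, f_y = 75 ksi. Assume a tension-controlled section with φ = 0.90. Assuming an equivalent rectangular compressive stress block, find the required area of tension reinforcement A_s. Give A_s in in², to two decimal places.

A_s ≈ 1.41 in²

M_n = M_u/φ = 1430/0.90 = 1588.89 kip·in.
From M_n = 0.85 f'_c a b (d − a/2):
a = d − √(d² − 2M_n/(0.85 f'_c b)) = 16 − √(16² − 2 × 1588.89/(0.85 × 6 × 10.6)) = 1.957 in.
A_s = 0.85 f'_c a b / f_y = 0.85 × 6 × 1.957 × 10.6 / 75 = 1.411 in².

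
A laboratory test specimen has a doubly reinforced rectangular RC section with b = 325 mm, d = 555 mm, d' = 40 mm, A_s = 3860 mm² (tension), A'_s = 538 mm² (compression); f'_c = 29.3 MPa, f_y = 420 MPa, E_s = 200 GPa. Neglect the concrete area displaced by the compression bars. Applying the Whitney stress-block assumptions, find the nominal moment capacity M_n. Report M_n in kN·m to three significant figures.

M_n ≈ 770 kN·m

Assume both tension and compression steel yield.
Net tension couple steel: A_s − A'_s = 3322 mm².
a = (A_s − A'_s) f_y / (0.85 f'_c b) = 1395240/(0.85 × 29.3 × 325) = 172.38 mm.
c = a/β₁ = 172.38/0.841 = 204.97 mm; ε'_s = 0.003(c − d')/c = 0.0024 ≥ f_y/E_s = 0.0021, so compression steel does yield.
M_n = (A_s − A'_s) f_y (d − a/2) + A'_s f_y (d − d') = [1395240 × (555 − 86.19) + 225960 × (555 − 40)] × 10⁻⁶ = 654.10 + 116.37 = 770.47 kN·m.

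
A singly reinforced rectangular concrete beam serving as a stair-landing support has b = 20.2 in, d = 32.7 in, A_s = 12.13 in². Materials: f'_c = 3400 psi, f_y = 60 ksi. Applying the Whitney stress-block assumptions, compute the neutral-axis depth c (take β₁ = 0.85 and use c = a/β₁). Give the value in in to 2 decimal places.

c ≈ 14.67 in

T = A_s f_y = 12.13 × 60 = 727.8 kips.
a = T/(0.85 f'_c b) = 727.8/(0.85 × 3.4 × 20.2) = 12.4670 in.
With β₁ = 0.85, c = a/β₁ = 12.4670/0.85 = 14.67 in.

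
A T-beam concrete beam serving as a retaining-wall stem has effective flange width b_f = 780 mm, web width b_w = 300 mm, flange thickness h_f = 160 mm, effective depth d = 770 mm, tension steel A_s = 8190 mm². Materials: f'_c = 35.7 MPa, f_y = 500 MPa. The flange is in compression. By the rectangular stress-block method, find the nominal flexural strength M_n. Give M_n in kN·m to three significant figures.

M_n ≈ 2800 kN·m

Tension: T = A_s f_y = 8190 × 500 = 4095000 N.
Try a within the flange: a = T/(0.85 f'_c b_f) = 4095000/(0.85 × 35.7 × 780) = 173.01 mm.
a = 173.01 > h_f = 160 mm: the block extends into the web. Split into flange-overhang and web parts.
C_f = 0.85 f'_c (b_f − b_w) h_f = 0.85 × 35.7 × (780 − 300) × 160 = 2330496 N.
Remaining web compression depth: a_w = (T − C_f)/(0.85 f'_c b_w) = (4095000 − 2330496)/(0.85 × 35.7 × 300) = 193.83 mm.
M_n = C_f(d − h_f/2) + (T − C_f)(d − a_w/2) = 2330496 × (770 − 80) + 1764504 × (770 − 96.915) = 1608.04 + 1187.66 = 2795.70 × 10⁶ N·mm.
M_n = 2795.70 kN·m.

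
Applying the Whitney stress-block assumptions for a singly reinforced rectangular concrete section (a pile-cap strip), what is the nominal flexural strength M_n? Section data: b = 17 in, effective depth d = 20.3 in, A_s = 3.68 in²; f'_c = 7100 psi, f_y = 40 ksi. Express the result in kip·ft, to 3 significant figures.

T = A_s f_y = 3.68 × 40 = 147.2 kips.
a = T/(0.85 f'_c b) = 147.2/(0.85 × 7.1 × 17) = 1.435 in.
M_n = T(d − a/2) = 147.2 × (20.3 − 0.7175) = 2882.5 kip·in = 2882.5/12 = 240.21 kip·ft.

M_n ≈ 240 kip·ft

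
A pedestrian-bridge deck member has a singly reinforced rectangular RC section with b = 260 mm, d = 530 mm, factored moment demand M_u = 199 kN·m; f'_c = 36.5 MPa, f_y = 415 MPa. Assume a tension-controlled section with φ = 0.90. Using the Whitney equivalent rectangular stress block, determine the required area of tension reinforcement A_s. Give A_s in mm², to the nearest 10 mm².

M_n = M_u/φ = 199/0.90 = 221.111 kN·m.
With M_n = 0.85 f'_c a b (d − a/2), solve the quadratic for a:
a = d − √(d² − 2M_n/(0.85 f'_c b)) = 530 − √(530² − 2 × 221.111×10⁶/(0.85 × 36.5 × 260)) = 54.52 mm.
A_s = 0.85 f'_c a b / f_y = 0.85 × 36.5 × 54.52 × 260 / 415 = 1059.7 mm².

A_s ≈ 1060 mm²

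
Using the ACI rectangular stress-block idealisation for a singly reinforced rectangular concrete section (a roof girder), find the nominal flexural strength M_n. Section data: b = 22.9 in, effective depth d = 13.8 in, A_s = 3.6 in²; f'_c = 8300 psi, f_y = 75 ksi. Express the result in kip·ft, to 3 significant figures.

T = A_s f_y = 3.6 × 75 = 270 kips.
a = T/(0.85 f'_c b) = 270/(0.85 × 8.3 × 22.9) = 1.671 in.
M_n = T(d − a/2) = 270 × (13.8 − 0.8355) = 3500.4 kip·in = 3500.4/12 = 291.70 kip·ft.

M_n ≈ 292 kip·ft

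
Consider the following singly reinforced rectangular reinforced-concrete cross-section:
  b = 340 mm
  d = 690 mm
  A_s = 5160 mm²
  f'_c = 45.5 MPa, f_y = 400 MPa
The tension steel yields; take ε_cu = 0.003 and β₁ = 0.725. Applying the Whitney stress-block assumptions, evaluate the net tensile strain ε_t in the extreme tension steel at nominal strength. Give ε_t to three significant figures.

a = A_s f_y/(0.85 f'_c b) = 156.96 mm.
β₁ = 0.725, so c = a/β₁ = 156.96/0.725 = 216.50 mm.
From the linear strain diagram with ε_cu = 0.003: ε_t = 0.003 (d − c)/c = 0.003 × (690 − 216.50)/216.50 = 0.00656.
Since ε_t ≥ 0.005, the section is tension-controlled.

ε_t ≈ 0.00656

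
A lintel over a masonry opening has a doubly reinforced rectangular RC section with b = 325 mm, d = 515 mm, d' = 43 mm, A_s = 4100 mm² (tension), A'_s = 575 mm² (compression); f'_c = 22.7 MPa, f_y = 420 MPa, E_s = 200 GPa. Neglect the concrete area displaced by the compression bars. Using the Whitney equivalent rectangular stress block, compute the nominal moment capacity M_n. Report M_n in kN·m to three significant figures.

M_n ≈ 702 kN·m

Assume both tension and compression steel yield.
Net tension couple steel: A_s − A'_s = 3525 mm².
a = (A_s − A'_s) f_y / (0.85 f'_c b) = 1480500/(0.85 × 22.7 × 325) = 236.09 mm.
c = a/β₁ = 236.09/0.85 = 277.75 mm; ε'_s = 0.003(c − d')/c = 0.0025 ≥ f_y/E_s = 0.0021, so compression steel does yield.
M_n = (A_s − A'_s) f_y (d − a/2) + A'_s f_y (d − d') = [1480500 × (515 − 118.045) + 241500 × (515 − 43)] × 10⁻⁶ = 587.69 + 113.99 = 701.68 kN·m.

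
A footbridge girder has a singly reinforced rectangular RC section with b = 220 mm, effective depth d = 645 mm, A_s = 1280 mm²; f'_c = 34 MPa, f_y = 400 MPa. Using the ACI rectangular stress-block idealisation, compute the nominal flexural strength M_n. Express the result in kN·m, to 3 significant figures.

M_n ≈ 310 kN·m

T = A_s f_y = 1280 × 400 = 512000 N = 512 kN.
From C = T: a = T/(0.85 f'_c b) = 512000/(0.85 × 34 × 220) = 80.53 mm.
M_n = T(d − a/2) = 512 kN × (645 − 40.265) mm = 309.62 kN·m.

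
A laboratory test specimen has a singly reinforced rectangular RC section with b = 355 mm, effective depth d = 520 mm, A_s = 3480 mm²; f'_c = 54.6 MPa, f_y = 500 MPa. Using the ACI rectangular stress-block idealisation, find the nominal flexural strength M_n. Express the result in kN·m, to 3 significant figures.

M_n ≈ 813 kN·m

T = A_s f_y = 3480 × 500 = 1740000 N = 1740 kN.
From C = T: a = T/(0.85 f'_c b) = 1740000/(0.85 × 54.6 × 355) = 105.61 mm.
M_n = T(d − a/2) = 1740 kN × (520 − 52.805) mm = 812.92 kN·m.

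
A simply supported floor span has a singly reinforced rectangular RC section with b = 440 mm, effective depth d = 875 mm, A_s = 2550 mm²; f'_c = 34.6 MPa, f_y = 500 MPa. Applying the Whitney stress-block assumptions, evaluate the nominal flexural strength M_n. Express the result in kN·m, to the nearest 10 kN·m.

T = A_s f_y = 2550 × 500 = 1275000 N = 1275 kN.
From C = T: a = T/(0.85 f'_c b) = 1275000/(0.85 × 34.6 × 440) = 98.53 mm.
M_n = T(d − a/2) = 1275 kN × (875 − 49.265) mm = 1052.81 kN·m.

M_n ≈ 1050 kN·m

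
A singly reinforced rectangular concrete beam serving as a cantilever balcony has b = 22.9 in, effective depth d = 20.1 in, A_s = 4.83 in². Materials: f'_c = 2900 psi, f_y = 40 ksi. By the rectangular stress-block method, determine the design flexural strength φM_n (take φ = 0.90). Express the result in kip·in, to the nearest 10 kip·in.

T = A_s f_y = 4.83 × 40 = 193.2 kips.
a = T/(0.85 f'_c b) = 193.2/(0.85 × 2.9 × 22.9) = 3.423 in.
M_n = T(d − a/2) = 193.2 × (20.1 − 1.7115) = 3552.7 kip·in.
φM_n = 0.90 × 3552.7 = 3197.4 kip·in.

φM_n ≈ 3200 kip·in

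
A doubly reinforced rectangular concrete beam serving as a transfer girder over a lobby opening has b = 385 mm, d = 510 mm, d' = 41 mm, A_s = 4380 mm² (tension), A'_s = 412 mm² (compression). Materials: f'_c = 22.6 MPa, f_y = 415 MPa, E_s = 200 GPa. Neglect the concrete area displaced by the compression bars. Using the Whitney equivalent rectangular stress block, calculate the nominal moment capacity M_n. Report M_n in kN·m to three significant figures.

Assume both tension and compression steel yield.
Net tension couple steel: A_s − A'_s = 3968 mm².
a = (A_s − A'_s) f_y / (0.85 f'_c b) = 1646720/(0.85 × 22.6 × 385) = 222.65 mm.
c = a/β₁ = 222.65/0.85 = 261.94 mm; ε'_s = 0.003(c − d')/c = 0.0025 ≥ f_y/E_s = 0.0021, so compression steel does yield.
M_n = (A_s − A'_s) f_y (d − a/2) + A'_s f_y (d − d') = [1646720 × (510 − 111.325) + 170980 × (510 − 41)] × 10⁻⁶ = 656.51 + 80.19 = 736.70 kN·m.

M_n ≈ 737 kN·m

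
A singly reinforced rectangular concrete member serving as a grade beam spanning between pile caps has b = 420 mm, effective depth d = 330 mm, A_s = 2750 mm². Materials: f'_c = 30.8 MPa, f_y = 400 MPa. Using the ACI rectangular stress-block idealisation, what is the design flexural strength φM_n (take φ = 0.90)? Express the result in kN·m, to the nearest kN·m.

T = A_s f_y = 2750 × 400 = 1100000 N = 1100 kN.
From C = T: a = T/(0.85 f'_c b) = 1100000/(0.85 × 30.8 × 420) = 100.04 mm.
M_n = T(d − a/2) = 1100 kN × (330 − 50.02) mm = 307.98 kN·m.
φM_n = 0.90 × 307.98 = 277.18 kN·m.

φM_n ≈ 277 kN·m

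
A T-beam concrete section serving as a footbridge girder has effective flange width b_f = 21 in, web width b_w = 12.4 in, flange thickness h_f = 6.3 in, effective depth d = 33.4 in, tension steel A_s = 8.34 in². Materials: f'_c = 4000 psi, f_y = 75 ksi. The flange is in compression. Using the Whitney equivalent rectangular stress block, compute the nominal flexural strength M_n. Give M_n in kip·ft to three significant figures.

Tension: T = A_s f_y = 8.34 × 75 = 625.5 kips.
Try a within the flange: a = T/(0.85 f'_c b_f) = 625.5/(0.85 × 4 × 21) = 8.761 in.
a = 8.761 > h_f = 6.3 in: the block extends into the web. Split into flange-overhang and web parts.
C_f = 0.85 f'_c (b_f − b_w) h_f = 0.85 × 4 × (21 − 12.4) × 6.3 = 184.2 kips.
Remaining web compression depth: a_w = (T − C_f)/(0.85 f'_c b_w) = (625.5 − 184.2)/(0.85 × 4 × 12.4) = 10.467 in.
M_n = C_f(d − h_f/2) + (T − C_f)(d − a_w/2) = 184.2 × (33.4 − 3.15) + 441.3 × (33.4 − 5.2335) = 5572.1 + 12429.9 = 18002.0 kip·in.
M_n = 18002.0/12 = 1500.17 kip·ft.

M_n ≈ 1500 kip·ft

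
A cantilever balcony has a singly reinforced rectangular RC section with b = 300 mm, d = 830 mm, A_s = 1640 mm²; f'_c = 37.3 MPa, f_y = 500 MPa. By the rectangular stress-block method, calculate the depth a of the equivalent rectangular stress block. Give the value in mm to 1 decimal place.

T = A_s f_y = 1640 × 500 = 820000 N = 820 kN.
Setting C = 0.85 f'_c a b equal to T: a = 820000/(0.85 × 37.3 × 300) = 86.2 mm.

a ≈ 86.2 mm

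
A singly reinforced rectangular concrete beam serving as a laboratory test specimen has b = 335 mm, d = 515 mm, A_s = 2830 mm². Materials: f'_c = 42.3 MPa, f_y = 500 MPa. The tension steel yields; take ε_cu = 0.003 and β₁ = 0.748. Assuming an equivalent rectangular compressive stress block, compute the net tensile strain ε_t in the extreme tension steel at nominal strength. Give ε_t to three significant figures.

ε_t ≈ 0.00684

a = A_s f_y/(0.85 f'_c b) = 117.48 mm.
β₁ = 0.748, so c = a/β₁ = 117.48/0.748 = 157.06 mm.
From the linear strain diagram with ε_cu = 0.003: ε_t = 0.003 (d − c)/c = 0.003 × (515 − 157.06)/157.06 = 0.00684.
Since ε_t ≥ 0.005, the section is tension-controlled.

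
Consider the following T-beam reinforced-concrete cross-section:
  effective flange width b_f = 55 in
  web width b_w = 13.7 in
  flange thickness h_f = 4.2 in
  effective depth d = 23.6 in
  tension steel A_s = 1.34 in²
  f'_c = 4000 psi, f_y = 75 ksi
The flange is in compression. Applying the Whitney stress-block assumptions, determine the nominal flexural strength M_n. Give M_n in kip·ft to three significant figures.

M_n ≈ 195 kip·ft

Tension: T = A_s f_y = 1.34 × 75 = 100.5 kips.
Try a within the flange: a = T/(0.85 f'_c b_f) = 100.5/(0.85 × 4 × 55) = 0.537 in.
Since a = 0.537 ≤ h_f = 4.2 in, the stress block lies entirely in the flange; analyse as a rectangular beam of width b_f.
M_n = T(d − a/2) = 100.5 × (23.6 − 0.2685) = 2344.8 kip·in.
M_n = 2344.8/12 = 195.40 kip·ft.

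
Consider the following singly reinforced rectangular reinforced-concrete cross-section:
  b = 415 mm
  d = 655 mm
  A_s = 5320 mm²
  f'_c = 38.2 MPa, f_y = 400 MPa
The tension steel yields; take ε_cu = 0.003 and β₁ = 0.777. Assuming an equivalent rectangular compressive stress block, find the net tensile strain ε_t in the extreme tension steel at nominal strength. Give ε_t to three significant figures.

a = A_s f_y/(0.85 f'_c b) = 157.92 mm.
β₁ = 0.777, so c = a/β₁ = 157.92/0.777 = 203.24 mm.
From the linear strain diagram with ε_cu = 0.003: ε_t = 0.003 (d − c)/c = 0.003 × (655 − 203.24)/203.24 = 0.00667.
Since ε_t ≥ 0.005, the section is tension-controlled.

ε_t ≈ 0.00667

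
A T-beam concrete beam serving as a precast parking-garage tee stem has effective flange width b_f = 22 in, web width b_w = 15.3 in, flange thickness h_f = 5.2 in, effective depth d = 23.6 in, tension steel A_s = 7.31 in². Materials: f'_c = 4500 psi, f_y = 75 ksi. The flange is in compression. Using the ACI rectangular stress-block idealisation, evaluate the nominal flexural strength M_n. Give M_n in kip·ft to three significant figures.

Tension: T = A_s f_y = 7.31 × 75 = 548.25 kips.
Try a within the flange: a = T/(0.85 f'_c b_f) = 548.25/(0.85 × 4.5 × 22) = 6.515 in.
a = 6.515 > h_f = 5.2 in: the block extends into the web. Split into flange-overhang and web parts.
C_f = 0.85 f'_c (b_f − b_w) h_f = 0.85 × 4.5 × (22 − 15.3) × 5.2 = 133.3 kips.
Remaining web compression depth: a_w = (T − C_f)/(0.85 f'_c b_w) = (548.25 − 133.3)/(0.85 × 4.5 × 15.3) = 7.090 in.
M_n = C_f(d − h_f/2) + (T − C_f)(d − a_w/2) = 133.3 × (23.6 − 2.6) + 414.95 × (23.6 − 3.545) = 2799.3 + 8321.8 = 11121.1 kip·in.
M_n = 11121.1/12 = 926.76 kip·ft.

M_n ≈ 927 kip·ft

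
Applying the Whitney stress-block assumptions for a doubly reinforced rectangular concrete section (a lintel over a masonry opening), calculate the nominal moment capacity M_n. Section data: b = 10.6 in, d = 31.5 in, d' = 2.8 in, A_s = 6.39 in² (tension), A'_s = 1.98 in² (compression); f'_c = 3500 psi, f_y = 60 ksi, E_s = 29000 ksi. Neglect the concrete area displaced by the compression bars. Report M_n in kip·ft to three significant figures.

Assume both steels yield.
a = (A_s − A'_s) f_y/(0.85 f'_c b) = (6.39 − 1.98) × 60/(0.85 × 3.5 × 10.6) = 8.391 in.
c = a/β₁ = 8.391/0.85 = 9.872 in; ε'_s = 0.003(c − d')/c = 0.0021 ≥ ε_y = 0.0021, so the compression steel yields.
M_n = (A_s − A'_s) f_y (d − a/2) + A'_s f_y (d − d') = 264.6 × (31.5 − 4.1955) + 118.8 × (31.5 − 2.8) = 7224.8 + 3409.6 = 10634.4 kip·in = 10634.4/12 = 886.20 kip·ft.

M_n ≈ 886 kip·ft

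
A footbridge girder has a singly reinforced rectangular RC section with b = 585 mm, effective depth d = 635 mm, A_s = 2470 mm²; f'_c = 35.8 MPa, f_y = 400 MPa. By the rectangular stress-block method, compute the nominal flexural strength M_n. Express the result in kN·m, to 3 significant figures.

M_n ≈ 600 kN·m

T = A_s f_y = 2470 × 400 = 988000 N = 988 kN.
From C = T: a = T/(0.85 f'_c b) = 988000/(0.85 × 35.8 × 585) = 55.50 mm.
M_n = T(d − a/2) = 988 kN × (635 − 27.75) mm = 599.96 kN·m.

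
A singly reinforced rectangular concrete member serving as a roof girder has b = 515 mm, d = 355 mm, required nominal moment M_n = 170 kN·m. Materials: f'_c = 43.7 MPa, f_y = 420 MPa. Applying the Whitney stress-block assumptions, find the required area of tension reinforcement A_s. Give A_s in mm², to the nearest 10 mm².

A_s ≈ 1180 mm²

With M_n = 0.85 f'_c a b (d − a/2), solve the quadratic for a:
a = d − √(d² − 2M_n/(0.85 f'_c b)) = 355 − √(355² − 2 × 170×10⁶/(0.85 × 43.7 × 515)) = 25.98 mm.
A_s = 0.85 f'_c a b / f_y = 0.85 × 43.7 × 25.98 × 515 / 420 = 1183.3 mm².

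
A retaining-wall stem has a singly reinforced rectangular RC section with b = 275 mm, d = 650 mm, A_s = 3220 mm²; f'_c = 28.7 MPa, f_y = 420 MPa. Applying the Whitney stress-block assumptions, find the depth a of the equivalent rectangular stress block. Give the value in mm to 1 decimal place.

T = A_s f_y = 3220 × 420 = 1352400 N = 1352.4 kN.
Setting C = 0.85 f'_c a b equal to T: a = 1352400/(0.85 × 28.7 × 275) = 201.6 mm.

a ≈ 201.6 mm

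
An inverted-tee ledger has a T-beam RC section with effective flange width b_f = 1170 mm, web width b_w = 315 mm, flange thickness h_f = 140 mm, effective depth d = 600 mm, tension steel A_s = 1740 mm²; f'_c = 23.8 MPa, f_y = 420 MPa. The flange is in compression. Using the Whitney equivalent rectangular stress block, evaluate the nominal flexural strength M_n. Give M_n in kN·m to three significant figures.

Tension: T = A_s f_y = 1740 × 420 = 730800 N.
Try a within the flange: a = T/(0.85 f'_c b_f) = 730800/(0.85 × 23.8 × 1170) = 30.88 mm.
Since a = 30.88 ≤ h_f = 140 mm, the stress block lies entirely in the flange; analyse as a rectangular beam of width b_f.
M_n = T(d − a/2) = 730800 × (600 − 15.44) = 427.20 × 10⁶ N·mm.
M_n = 427.20 kN·m.

M_n ≈ 427 kN·m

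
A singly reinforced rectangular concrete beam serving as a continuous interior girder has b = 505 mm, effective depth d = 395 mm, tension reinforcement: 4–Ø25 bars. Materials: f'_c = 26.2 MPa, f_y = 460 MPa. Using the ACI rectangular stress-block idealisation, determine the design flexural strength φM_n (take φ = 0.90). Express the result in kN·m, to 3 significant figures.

A_s = 4 × 491 = 1964 mm².
T = A_s f_y = 1964 × 460 = 903440 N = 903.44 kN.
From C = T: a = T/(0.85 f'_c b) = 903440/(0.85 × 26.2 × 505) = 80.33 mm.
M_n = T(d − a/2) = 903.44 kN × (395 − 40.165) mm = 320.57 kN·m.
φM_n = 0.90 × 320.57 = 288.51 kN·m.

φM_n ≈ 289 kN·m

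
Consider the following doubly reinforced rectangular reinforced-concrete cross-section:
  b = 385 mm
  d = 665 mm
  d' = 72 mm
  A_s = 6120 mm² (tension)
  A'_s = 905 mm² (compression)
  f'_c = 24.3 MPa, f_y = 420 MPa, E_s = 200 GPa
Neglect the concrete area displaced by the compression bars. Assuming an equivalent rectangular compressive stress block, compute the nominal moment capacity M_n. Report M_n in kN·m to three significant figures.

Assume both tension and compression steel yield.
Net tension couple steel: A_s − A'_s = 5215 mm².
a = (A_s − A'_s) f_y / (0.85 f'_c b) = 2190300/(0.85 × 24.3 × 385) = 275.43 mm.
c = a/β₁ = 275.43/0.85 = 324.04 mm; ε'_s = 0.003(c − d')/c = 0.0023 ≥ f_y/E_s = 0.0021, so compression steel does yield.
M_n = (A_s − A'_s) f_y (d − a/2) + A'_s f_y (d − d') = [2190300 × (665 − 137.715) + 380100 × (665 − 72)] × 10⁻⁶ = 1154.91 + 225.40 = 1380.31 kN·m.

M_n ≈ 1380 kN·m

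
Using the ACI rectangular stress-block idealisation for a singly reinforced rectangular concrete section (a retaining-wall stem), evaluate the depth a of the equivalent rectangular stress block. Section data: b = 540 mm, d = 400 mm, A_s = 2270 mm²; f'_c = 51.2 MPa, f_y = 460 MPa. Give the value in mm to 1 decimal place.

a ≈ 44.4 mm

T = A_s f_y = 2270 × 460 = 1044200 N = 1044.2 kN.
Setting C = 0.85 f'_c a b equal to T: a = 1044200/(0.85 × 51.2 × 540) = 44.4 mm.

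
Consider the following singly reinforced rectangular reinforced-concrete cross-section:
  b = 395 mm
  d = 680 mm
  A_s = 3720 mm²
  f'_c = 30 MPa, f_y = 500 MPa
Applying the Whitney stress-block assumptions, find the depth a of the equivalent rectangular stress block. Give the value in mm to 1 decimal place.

a ≈ 184.7 mm

T = A_s f_y = 3720 × 500 = 1860000 N = 1860 kN.
Setting C = 0.85 f'_c a b equal to T: a = 1860000/(0.85 × 30 × 395) = 184.7 mm.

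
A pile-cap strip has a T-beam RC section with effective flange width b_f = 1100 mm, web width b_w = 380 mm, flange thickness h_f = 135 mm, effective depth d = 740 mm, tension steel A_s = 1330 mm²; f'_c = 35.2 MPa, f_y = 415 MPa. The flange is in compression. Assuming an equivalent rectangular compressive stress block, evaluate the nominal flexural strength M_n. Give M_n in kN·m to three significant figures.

M_n ≈ 404 kN·m

Tension: T = A_s f_y = 1330 × 415 = 551950 N.
Try a within the flange: a = T/(0.85 f'_c b_f) = 551950/(0.85 × 35.2 × 1100) = 16.77 mm.
Since a = 16.77 ≤ h_f = 135 mm, the stress block lies entirely in the flange; analyse as a rectangular beam of width b_f.
M_n = T(d − a/2) = 551950 × (740 − 8.385) = 403.81 × 10⁶ N·mm.
M_n = 403.81 kN·m.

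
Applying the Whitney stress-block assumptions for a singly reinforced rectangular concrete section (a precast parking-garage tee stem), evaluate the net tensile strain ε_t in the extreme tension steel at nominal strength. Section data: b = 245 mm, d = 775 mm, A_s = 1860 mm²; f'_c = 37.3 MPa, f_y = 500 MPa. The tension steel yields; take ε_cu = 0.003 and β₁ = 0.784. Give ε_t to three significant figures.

a = A_s f_y/(0.85 f'_c b) = 119.73 mm.
β₁ = 0.784, so c = a/β₁ = 119.73/0.784 = 152.72 mm.
From the linear strain diagram with ε_cu = 0.003: ε_t = 0.003 (d − c)/c = 0.003 × (775 − 152.72)/152.72 = 0.0122.
Since ε_t ≥ 0.005, the section is tension-controlled.

ε_t ≈ 0.0122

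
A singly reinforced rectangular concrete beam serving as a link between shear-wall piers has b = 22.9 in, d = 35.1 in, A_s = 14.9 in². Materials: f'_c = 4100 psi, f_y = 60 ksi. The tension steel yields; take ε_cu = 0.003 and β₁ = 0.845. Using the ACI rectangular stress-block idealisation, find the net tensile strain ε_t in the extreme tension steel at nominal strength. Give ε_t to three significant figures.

a = A_s f_y/(0.85 f'_c b) = 11.202 in.
β₁ = 0.845, so c = a/β₁ = 11.202/0.845 = 13.257 in.
From the linear strain diagram with ε_cu = 0.003: ε_t = 0.003 (d − c)/c = 0.003 × (35.1 − 13.257)/13.257 = 0.00494.
ε_t is between 0.004 and 0.005 — transition zone.

ε_t ≈ 0.00494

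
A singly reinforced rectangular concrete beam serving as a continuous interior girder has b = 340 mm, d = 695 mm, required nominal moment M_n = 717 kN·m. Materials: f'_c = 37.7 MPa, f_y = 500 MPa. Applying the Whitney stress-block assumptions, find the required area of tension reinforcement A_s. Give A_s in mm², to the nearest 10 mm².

With M_n = 0.85 f'_c a b (d − a/2), solve the quadratic for a:
a = d − √(d² − 2M_n/(0.85 f'_c b)) = 695 − √(695² − 2 × 717×10⁶/(0.85 × 37.7 × 340)) = 102.20 mm.
A_s = 0.85 f'_c a b / f_y = 0.85 × 37.7 × 102.20 × 340 / 500 = 2227.0 mm².

A_s ≈ 2230 mm²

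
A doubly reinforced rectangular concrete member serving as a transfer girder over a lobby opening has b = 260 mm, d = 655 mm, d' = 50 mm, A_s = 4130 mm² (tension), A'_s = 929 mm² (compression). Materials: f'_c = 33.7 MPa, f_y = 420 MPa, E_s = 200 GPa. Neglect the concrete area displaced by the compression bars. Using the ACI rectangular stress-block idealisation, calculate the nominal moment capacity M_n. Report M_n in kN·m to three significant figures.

M_n ≈ 995 kN·m

Assume both tension and compression steel yield.
Net tension couple steel: A_s − A'_s = 3201 mm².
a = (A_s − A'_s) f_y / (0.85 f'_c b) = 1344420/(0.85 × 33.7 × 260) = 180.51 mm.
c = a/β₁ = 180.51/0.809 = 223.13 mm; ε'_s = 0.003(c − d')/c = 0.0023 ≥ f_y/E_s = 0.0021, so compression steel does yield.
M_n = (A_s − A'_s) f_y (d − a/2) + A'_s f_y (d − d') = [1344420 × (655 − 90.255) + 390180 × (655 − 50)] × 10⁻⁶ = 759.25 + 236.06 = 995.31 kN·m.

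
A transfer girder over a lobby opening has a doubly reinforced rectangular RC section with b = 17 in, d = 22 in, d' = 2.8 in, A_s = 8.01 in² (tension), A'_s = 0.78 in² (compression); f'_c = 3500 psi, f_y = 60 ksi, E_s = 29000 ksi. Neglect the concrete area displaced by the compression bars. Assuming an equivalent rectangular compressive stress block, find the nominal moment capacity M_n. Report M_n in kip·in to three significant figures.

Assume both steels yield.
a = (A_s − A'_s) f_y/(0.85 f'_c b) = (8.01 − 0.78) × 60/(0.85 × 3.5 × 17) = 8.577 in.
c = a/β₁ = 8.577/0.85 = 10.091 in; ε'_s = 0.003(c − d')/c = 0.0022 ≥ ε_y = 0.0021, so the compression steel yields.
M_n = (A_s − A'_s) f_y (d − a/2) + A'_s f_y (d − d') = 433.8 × (22 − 4.2885) + 46.8 × (22 − 2.8) = 7683.2 + 898.6 = 8581.8 kip·in.

M_n ≈ 8580 kip·in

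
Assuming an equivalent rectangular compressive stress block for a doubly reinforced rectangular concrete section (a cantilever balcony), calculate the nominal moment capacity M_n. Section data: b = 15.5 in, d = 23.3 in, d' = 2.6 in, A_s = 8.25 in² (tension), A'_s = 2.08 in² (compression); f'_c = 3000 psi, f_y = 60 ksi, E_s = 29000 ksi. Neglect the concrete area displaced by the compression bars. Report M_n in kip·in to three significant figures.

M_n ≈ 9480 kip·in

Assume both steels yield.
a = (A_s − A'_s) f_y/(0.85 f'_c b) = (8.25 − 2.08) × 60/(0.85 × 3 × 15.5) = 9.366 in.
c = a/β₁ = 9.366/0.85 = 11.019 in; ε'_s = 0.003(c − d')/c = 0.0023 ≥ ε_y = 0.0021, so the compression steel yields.
M_n = (A_s − A'_s) f_y (d − a/2) + A'_s f_y (d − d') = 370.2 × (23.3 − 4.683) + 124.8 × (23.3 − 2.6) = 6892.0 + 2583.4 = 9475.4 kip·in.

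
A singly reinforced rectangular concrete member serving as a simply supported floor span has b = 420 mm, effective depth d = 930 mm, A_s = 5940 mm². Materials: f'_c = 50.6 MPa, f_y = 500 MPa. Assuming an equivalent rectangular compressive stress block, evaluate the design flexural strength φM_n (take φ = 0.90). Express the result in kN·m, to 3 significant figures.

T = A_s f_y = 5940 × 500 = 2970000 N = 2970 kN.
From C = T: a = T/(0.85 f'_c b) = 2970000/(0.85 × 50.6 × 420) = 164.41 mm.
M_n = T(d − a/2) = 2970 kN × (930 − 82.205) mm = 2517.95 kN·m.
φM_n = 0.90 × 2517.95 = 2266.16 kN·m.

φM_n ≈ 2270 kN·m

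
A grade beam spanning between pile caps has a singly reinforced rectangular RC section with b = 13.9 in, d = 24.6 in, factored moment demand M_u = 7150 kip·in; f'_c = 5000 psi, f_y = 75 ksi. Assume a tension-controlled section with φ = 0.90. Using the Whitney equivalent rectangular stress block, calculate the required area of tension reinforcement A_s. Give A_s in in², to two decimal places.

A_s ≈ 4.93 in²

M_n = M_u/φ = 7150/0.90 = 7944.44 kip·in.
From M_n = 0.85 f'_c a b (d − a/2):
a = d − √(d² − 2M_n/(0.85 f'_c b)) = 24.6 − √(24.6² − 2 × 7944.44/(0.85 × 5 × 13.9)) = 6.264 in.
A_s = 0.85 f'_c a b / f_y = 0.85 × 5 × 6.264 × 13.9 / 75 = 4.934 in².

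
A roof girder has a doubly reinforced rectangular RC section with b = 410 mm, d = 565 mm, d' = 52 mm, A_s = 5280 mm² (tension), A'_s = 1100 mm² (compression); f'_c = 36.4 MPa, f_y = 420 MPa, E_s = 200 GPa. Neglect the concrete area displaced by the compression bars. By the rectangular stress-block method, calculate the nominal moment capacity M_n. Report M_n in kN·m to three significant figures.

M_n ≈ 1110 kN·m

Assume both tension and compression steel yield.
Net tension couple steel: A_s − A'_s = 4180 mm².
a = (A_s − A'_s) f_y / (0.85 f'_c b) = 1755600/(0.85 × 36.4 × 410) = 138.40 mm.
c = a/β₁ = 138.40/0.79 = 175.19 mm; ε'_s = 0.003(c − d')/c = 0.0021 ≥ f_y/E_s = 0.0021, so compression steel does yield.
M_n = (A_s − A'_s) f_y (d − a/2) + A'_s f_y (d − d') = [1755600 × (565 − 69.2) + 462000 × (565 − 52)] × 10⁻⁶ = 870.43 + 237.01 = 1107.44 kN·m.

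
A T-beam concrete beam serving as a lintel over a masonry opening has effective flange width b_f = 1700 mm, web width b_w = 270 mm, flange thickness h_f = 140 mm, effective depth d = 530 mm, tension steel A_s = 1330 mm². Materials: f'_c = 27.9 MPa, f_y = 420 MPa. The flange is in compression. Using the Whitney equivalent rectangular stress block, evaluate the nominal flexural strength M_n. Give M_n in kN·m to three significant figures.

M_n ≈ 292 kN·m

Tension: T = A_s f_y = 1330 × 420 = 558600 N.
Try a within the flange: a = T/(0.85 f'_c b_f) = 558600/(0.85 × 27.9 × 1700) = 13.86 mm.
Since a = 13.86 ≤ h_f = 140 mm, the stress block lies entirely in the flange; analyse as a rectangular beam of width b_f.
M_n = T(d − a/2) = 558600 × (530 − 6.93) = 292.19 × 10⁶ N·mm.
M_n = 292.19 kN·m.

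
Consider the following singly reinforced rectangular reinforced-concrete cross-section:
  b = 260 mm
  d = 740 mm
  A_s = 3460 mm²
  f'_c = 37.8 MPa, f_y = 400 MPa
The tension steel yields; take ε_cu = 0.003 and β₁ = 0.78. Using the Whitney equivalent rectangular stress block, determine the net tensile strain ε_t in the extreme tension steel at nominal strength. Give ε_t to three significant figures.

ε_t ≈ 0.00745

a = A_s f_y/(0.85 f'_c b) = 165.67 mm.
β₁ = 0.78, so c = a/β₁ = 165.67/0.78 = 212.40 mm.
From the linear strain diagram with ε_cu = 0.003: ε_t = 0.003 (d − c)/c = 0.003 × (740 − 212.40)/212.40 = 0.00745.
Since ε_t ≥ 0.005, the section is tension-controlled.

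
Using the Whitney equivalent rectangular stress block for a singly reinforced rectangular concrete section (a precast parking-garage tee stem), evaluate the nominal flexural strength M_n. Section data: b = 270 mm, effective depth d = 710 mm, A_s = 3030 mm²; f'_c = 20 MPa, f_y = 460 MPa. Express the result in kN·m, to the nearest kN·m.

T = A_s f_y = 3030 × 460 = 1393800 N = 1393.8 kN.
From C = T: a = T/(0.85 f'_c b) = 1393800/(0.85 × 20 × 270) = 303.66 mm.
M_n = T(d − a/2) = 1393.8 kN × (710 − 151.83) mm = 777.98 kN·m.

M_n ≈ 778 kN·m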